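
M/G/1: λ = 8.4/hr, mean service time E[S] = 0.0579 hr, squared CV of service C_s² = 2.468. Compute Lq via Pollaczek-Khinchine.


ρ = λ·E[S] = 8.4·0.0579 = 0.4864
Lq = ρ²(1+C_s²)/(2(1−ρ)) = 0.2365·(1+2.468)/(2·0.5136)
= 0.2365·3.4680/1.0273 = 0.79856

Final: 0.79856


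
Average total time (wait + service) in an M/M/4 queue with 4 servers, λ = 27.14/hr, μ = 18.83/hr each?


a = 1.4413; ρ = 0.3603; P₀ = 0.234733
Lq = P₀·a^c·ρ/(c!(1−ρ)²) = 0.03717
Wq = Lq/λ = 0.03717/27.14 = 0.001370 hr
W = Wq + 1/μ = 0.001370 + 0.05311 = 0.05448 hr

Final: 0.05448 hr


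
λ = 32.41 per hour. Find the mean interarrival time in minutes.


Mean interarrival time = 1/λ = 1/32.41 hour = 0.03085 hour
In minutes: 0.03085 × 60 = 1.8513 min

Final: 1.8513 min


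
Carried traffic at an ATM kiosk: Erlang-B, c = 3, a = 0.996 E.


B(3,0.996) = 0.061985 (Erlang-B)
Carried load = a(1 − B) = 0.996·(1 − 0.061985) = 0.996·0.938015 = 0.9343 E

Final: 0.9343 Erlangs


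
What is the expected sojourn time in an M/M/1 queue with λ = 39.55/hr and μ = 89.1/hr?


W = 1/(μ−λ) = 1/(89.1 − 39.55) = 1/49.55 = 0.02018 hr

Final: 0.02018 hr


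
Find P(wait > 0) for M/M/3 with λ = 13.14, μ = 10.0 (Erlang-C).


a = λ/μ = 1.3140; ρ = a/3 = 0.4380
P₀ = 0.259732 (from M/M/c formula)
C(c,a) = [a^c/(c!(1−ρ))]·P₀ = [2.26875/(6·0.5620)]·0.259732
= 0.67282·0.259732 = 0.174753

Final: 0.174753


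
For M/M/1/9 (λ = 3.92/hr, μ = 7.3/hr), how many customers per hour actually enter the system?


ρ = 0.5370; P_K = (1−ρ)ρ^9/(1−ρ^10) = 0.001722
λ_eff = λ(1 − P_K) = 3.92·(1 − 0.001722) = 3.92·0.998278 = 3.9132 /hr

Final: 3.9132 /hr


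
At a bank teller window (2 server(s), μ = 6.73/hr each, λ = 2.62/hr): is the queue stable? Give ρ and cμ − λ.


Total capacity cμ = 2·6.73 = 13.46/hr
ρ = λ/(cμ) = 2.62/13.46 = 0.1947
Stable ⇔ ρ < 1: YES
Spare capacity = cμ − λ = 13.46 − 2.62 = 10.84/hr

Final: ρ = 0.1947; stable; margin = 10.84/hr


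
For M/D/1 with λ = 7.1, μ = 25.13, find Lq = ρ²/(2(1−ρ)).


ρ = 7.1/25.13 = 0.2825
M/D/1: Lq = ρ²/(2(1−ρ)) = 0.07982/(2·0.7175) = 0.05563

Final: 0.05563


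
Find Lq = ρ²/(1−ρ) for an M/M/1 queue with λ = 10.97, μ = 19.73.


ρ = 10.97/19.73 = 0.5560
Lq = ρ²/(1−ρ) = 0.3091/0.4440 = 0.6963

Final: 0.6963


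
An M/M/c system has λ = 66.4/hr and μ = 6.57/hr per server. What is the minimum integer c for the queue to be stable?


Stability requires cμ > λ ⇔ c > λ/μ.
λ/μ = 66.4/6.57 = 10.1065
Minimum integer c = ⌊10.1065⌋ + 1 = 11
Check: 11·6.57 = 72.27 > 66.4, while 10·6.57 = 65.70 ≤ 66.4

Final: 11 servers


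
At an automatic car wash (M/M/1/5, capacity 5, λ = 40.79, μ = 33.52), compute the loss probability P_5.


ρ = λ/μ = 40.79/33.52 = 1.2169
P_K = (1−ρ)ρ^K/(1−ρ^(K+1)) = (-0.2169·2.668385)/(1 − 3.247119)
= -0.578734/-2.247119 = 0.257545

Final: 0.257545


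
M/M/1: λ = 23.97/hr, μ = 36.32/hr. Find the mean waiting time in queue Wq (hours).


ρ = 23.97/36.32 = 0.6600
Wq = ρ/(μ−λ) = 0.6600/(36.32 − 23.97) = 0.6600/12.35 = 0.05344 hr

Final: 0.05344 hr


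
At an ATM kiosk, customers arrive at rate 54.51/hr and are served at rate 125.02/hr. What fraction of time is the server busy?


ρ = λ/μ = 54.51/125.02 = 0.4360

Final: 0.4360


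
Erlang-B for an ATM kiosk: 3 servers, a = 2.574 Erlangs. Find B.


B(c,a) = (a^c/c!) / Σ_{k=0}^{c} a^k/k!
a^3/3! = 2.842329
Σ terms (k=0..3): 1.00000 + 2.57400 + 3.31274 + 2.84233 = 9.729067
B = 2.842329/9.729067 = 0.292148

Final: 0.292148


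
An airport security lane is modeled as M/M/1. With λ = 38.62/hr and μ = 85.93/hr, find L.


ρ = λ/μ = 38.62/85.93 = 0.4494
L = ρ/(1−ρ) = 0.4494/(1 − 0.4494) = 0.4494/0.5506 = 0.8163

Final: 0.8163


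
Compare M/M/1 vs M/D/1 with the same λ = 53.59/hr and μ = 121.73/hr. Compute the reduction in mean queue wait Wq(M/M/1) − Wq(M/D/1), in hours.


ρ = 53.59/121.73 = 0.4402
Wq(M/M/1) = ρ/(μ−λ) = 0.4402/68.14 = 0.006461 hr
Wq(M/D/1) = ρ/(2(μ−λ)) = 0.003230 hr
Savings = 0.006461 − 0.003230 = 0.003230 hr

Final: 0.003230 hr


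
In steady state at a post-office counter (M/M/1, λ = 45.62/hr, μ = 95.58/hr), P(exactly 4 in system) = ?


ρ = 45.62/95.58 = 0.4773
P_n = (1−ρ)·ρ^n = (1 − 0.4773)·0.4773^4 = 0.5227·0.051898 = 0.027127

Final: 0.027127


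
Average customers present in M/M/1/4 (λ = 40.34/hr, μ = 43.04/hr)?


ρ = 40.34/43.04 = 0.9373
L = ρ[1 − (K+1)ρ^K + Kρ^(K+1)] / [(1−ρ)(1−ρ^(K+1))]
Numerator: 0.9373·(1 − 5·0.771711 + 4·0.723299) = 0.032471
Denominator: (0.06273)·(0.276701) = 0.017358
L = 0.032471/0.017358 = 1.8707

Final: 1.8707


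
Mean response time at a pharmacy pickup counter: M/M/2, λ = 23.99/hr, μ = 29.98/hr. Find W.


a = 0.8002; ρ = 0.4001; P₀ = 0.428469
Lq = P₀·a^c·ρ/(c!(1−ρ)²) = 0.15251
Wq = Lq/λ = 0.15251/23.99 = 0.006357 hr
W = Wq + 1/μ = 0.006357 + 0.03336 = 0.03971 hr

Final: 0.03971 hr


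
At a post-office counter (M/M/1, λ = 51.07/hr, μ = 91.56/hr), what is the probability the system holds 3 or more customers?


ρ = 51.07/91.56 = 0.5578
P(N ≥ n) = ρ^n = 0.5578^3 = 0.173532

Final: 0.173532


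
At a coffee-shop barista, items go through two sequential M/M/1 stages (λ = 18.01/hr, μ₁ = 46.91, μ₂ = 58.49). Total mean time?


Each node sees arrival rate λ = 18.01/hr (tandem ⇒ throughput preserved).
W₁ = 1/(μ₁−λ) = 1/(46.91−18.01) = 0.03460 hr
W₂ = 1/(μ₂−λ) = 1/(58.49−18.01) = 0.02470 hr
W_total = W₁ + W₂ = 0.03460 + 0.02470 = 0.05931 hr

Final: 0.05931 hr


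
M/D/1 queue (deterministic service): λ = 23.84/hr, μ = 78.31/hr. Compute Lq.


ρ = 23.84/78.31 = 0.3044
M/D/1: Lq = ρ²/(2(1−ρ)) = 0.09268/(2·0.6956) = 0.06662

Final: 0.06662


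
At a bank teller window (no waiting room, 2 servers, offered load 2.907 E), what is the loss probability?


B(c,a) = (a^c/c!) / Σ_{k=0}^{c} a^k/k!
a^2/2! = 4.225325
Σ terms (k=0..2): 1.00000 + 2.90700 + 4.22532 = 8.132324
B = 4.225325/8.132324 = 0.519572

Final: 0.519572


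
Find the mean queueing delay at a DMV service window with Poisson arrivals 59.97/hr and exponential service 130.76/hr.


ρ = 59.97/130.76 = 0.4586
Wq = ρ/(μ−λ) = 0.4586/(130.76 − 59.97) = 0.4586/70.79 = 0.006479 hr

Final: 0.006479 hr


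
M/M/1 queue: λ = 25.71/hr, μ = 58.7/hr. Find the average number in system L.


ρ = λ/μ = 25.71/58.7 = 0.4380
L = ρ/(1−ρ) = 0.4380/(1 − 0.4380) = 0.4380/0.5620 = 0.7793

Final: 0.7793


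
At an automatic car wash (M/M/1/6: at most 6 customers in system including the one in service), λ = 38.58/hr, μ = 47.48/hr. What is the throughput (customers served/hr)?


ρ = 0.8126; P_K = (1−ρ)ρ^6/(1−ρ^7) = 0.070418
λ_eff = λ(1 − P_K) = 38.58·(1 − 0.070418) = 38.58·0.929582 = 35.8633 /hr

Final: 35.8633 /hr


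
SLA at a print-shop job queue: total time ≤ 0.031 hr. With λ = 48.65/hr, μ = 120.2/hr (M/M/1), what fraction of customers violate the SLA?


W ~ Exponential(μ−λ) for M/M/1.
μ − λ = 120.2 − 48.65 = 71.5500
P(W > t) = e^{−(μ−λ)t} = e^{−2.2181} = 0.108821

Final: 0.108821


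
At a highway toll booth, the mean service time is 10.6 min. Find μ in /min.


μ = 1/(service time) in consistent units.
1 minute = 1 min, so μ = 1/10.6 = 0.09434 per minute

Final: 0.09434 /min


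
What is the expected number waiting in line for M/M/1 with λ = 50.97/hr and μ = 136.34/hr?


ρ = 50.97/136.34 = 0.3738
Lq = ρ²/(1−ρ) = 0.1398/0.6262 = 0.2232

Final: 0.2232


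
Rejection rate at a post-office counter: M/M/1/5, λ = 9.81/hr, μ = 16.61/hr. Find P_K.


ρ = λ/μ = 9.81/16.61 = 0.5906
P_K = (1−ρ)ρ^K/(1−ρ^(K+1)) = (0.4094·0.071862)/(1 − 0.042442)
= 0.029420/0.957558 = 0.030724

Final: 0.030724


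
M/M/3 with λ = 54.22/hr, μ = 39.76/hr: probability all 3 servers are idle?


a = λ/μ = 54.22/39.76 = 1.3637; ρ = a/c = 0.4546
Σ_{k=0}^{2} a^k/k! (terms k=0..2) = 1.00000 + 1.36368 + 0.92981 = 3.29350
Tail: a^3/(3!(1−ρ)) = 2.53594/(6·0.5454) = 0.77489
P₀ = 1/(3.29350 + 0.77489) = 1/4.06839 = 0.245798

Final: 0.245798


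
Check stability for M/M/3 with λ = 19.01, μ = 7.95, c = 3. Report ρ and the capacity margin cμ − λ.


Total capacity cμ = 3·7.95 = 23.85/hr
ρ = λ/(cμ) = 19.01/23.85 = 0.7971
Stable ⇔ ρ < 1: YES
Spare capacity = cμ − λ = 23.85 − 19.01 = 4.84/hr

Final: ρ = 0.7971; stable; margin = 4.84/hr


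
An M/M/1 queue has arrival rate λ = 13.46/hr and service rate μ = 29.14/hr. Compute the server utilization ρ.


ρ = λ/μ = 13.46/29.14 = 0.4619

Final: 0.4619


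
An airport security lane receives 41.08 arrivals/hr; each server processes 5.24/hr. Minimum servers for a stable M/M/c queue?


Stability requires cμ > λ ⇔ c > λ/μ.
λ/μ = 41.08/5.24 = 7.8397
Minimum integer c = ⌊7.8397⌋ + 1 = 8
Check: 8·5.24 = 41.92 > 41.08, while 7·5.24 = 36.68 ≤ 41.08

Final: 8 servers


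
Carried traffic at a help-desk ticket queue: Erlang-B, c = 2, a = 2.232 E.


B(2,2.232) = 0.435253 (Erlang-B)
Carried load = a(1 − B) = 2.232·(1 − 0.435253) = 2.232·0.564747 = 1.2605 E

Final: 1.2605 Erlangs


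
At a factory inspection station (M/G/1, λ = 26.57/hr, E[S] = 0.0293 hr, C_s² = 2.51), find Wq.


ρ = λ·E[S] = 26.57·0.0293 = 0.7785
E[S²] = E[S]²(1+C_s²) = 0.0293²·(1+2.51) = 0.003013
Wq = λ·E[S²]/(2(1−ρ)) = 26.57·0.003013/(2·0.2215) = 0.18073 hr

Final: 0.18073 hr


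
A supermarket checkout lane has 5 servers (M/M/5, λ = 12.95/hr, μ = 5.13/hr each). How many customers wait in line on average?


a = λ/μ = 2.5244; ρ = a/5 = 0.5049
P₀ = 0.078071
Lq = P₀·a^c·ρ / (c!·(1−ρ)²) = 0.078071·102.50900·0.5049/(120·0.24515)
= 0.13735

Final: 0.13735


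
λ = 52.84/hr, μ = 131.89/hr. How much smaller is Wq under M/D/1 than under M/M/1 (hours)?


ρ = 52.84/131.89 = 0.4006
Wq(M/M/1) = ρ/(μ−λ) = 0.4006/79.05 = 0.005068 hr
Wq(M/D/1) = ρ/(2(μ−λ)) = 0.002534 hr
Savings = 0.005068 − 0.002534 = 0.002534 hr

Final: 0.002534 hr


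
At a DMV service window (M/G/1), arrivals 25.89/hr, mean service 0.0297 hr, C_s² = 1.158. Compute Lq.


ρ = λ·E[S] = 25.89·0.0297 = 0.7689
Lq = ρ²(1+C_s²)/(2(1−ρ)) = 0.5913·(1+1.158)/(2·0.2311)
= 0.5913·2.1580/0.4621 = 2.76096

Final: 2.76096


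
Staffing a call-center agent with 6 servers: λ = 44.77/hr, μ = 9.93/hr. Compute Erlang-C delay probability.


a = λ/μ = 4.5086; ρ = a/6 = 0.7514
P₀ = 0.009040 (from M/M/c formula)
C(c,a) = [a^c/(c!(1−ρ))]·P₀ = [8398.99022/(720·0.2486)]·0.009040
= 46.92886·0.009040 = 0.424251

Final: 0.424251


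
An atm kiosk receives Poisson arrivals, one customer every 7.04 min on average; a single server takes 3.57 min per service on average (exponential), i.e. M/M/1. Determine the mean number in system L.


λ = 60/7.04 = 8.5227 /hr
μ = 60/3.57 = 16.8067 /hr
ρ = λ/μ = 8.5227/16.8067 = 0.5071
L = ρ/(1−ρ) = 0.5071/0.4929 = 1.0288

Final: 1.0288


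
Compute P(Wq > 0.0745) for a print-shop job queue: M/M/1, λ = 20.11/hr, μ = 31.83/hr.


ρ = 20.11/31.83 = 0.6318
P(Wq > t) = ρ·e^{−(μ−λ)t} = 0.6318·e^{−0.8731}
= 0.6318·0.417638 = 0.263861

Final: 0.263861


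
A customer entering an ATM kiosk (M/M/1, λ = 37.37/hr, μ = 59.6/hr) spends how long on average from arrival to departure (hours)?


W = 1/(μ−λ) = 1/(59.6 − 37.37) = 1/22.23 = 0.04498 hr

Final: 0.04498 hr


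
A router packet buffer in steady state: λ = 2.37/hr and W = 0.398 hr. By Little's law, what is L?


L = λW = 2.37·0.398 = 0.9433

Final: 0.9433


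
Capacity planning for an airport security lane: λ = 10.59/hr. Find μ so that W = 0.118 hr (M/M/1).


W = 1/(μ−λ) ⇒ μ − λ = 1/W = 1/0.118 = 8.4746
μ = λ + 1/W = 10.59 + 8.4746 = 19.0646 per hr

Final: 19.0646 /hr


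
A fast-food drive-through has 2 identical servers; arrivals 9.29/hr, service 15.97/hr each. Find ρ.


ρ = λ/(cμ) = 9.29/(2·15.97) = 9.29/31.94 = 0.2909

Final: 0.2909


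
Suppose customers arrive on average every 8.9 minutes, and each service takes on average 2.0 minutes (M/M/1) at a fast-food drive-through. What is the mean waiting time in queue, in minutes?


λ = 60/8.9 = 6.7416 /hr
μ = 60/2.0 = 30.0000 /hr
ρ = λ/μ = 6.7416/30.0000 = 0.2247
Wq = ρ/(μ−λ) = 0.2247/(30.0000−6.7416) = 0.009662 hr
In minutes: 0.009662·60 = 0.5797 min

Final: 0.5797 min


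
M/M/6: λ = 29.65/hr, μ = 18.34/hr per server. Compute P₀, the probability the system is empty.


a = λ/μ = 29.65/18.34 = 1.6167; ρ = a/c = 0.2694
Σ_{k=0}^{5} a^k/k! (terms k=0..5) = 1.00000 + 1.61668 + 1.30683 + 0.70425 + 0.28464 + 0.09203 = 5.00444
Tail: a^6/(6!(1−ρ)) = 17.85469/(720·0.7306) = 0.03394
P₀ = 1/(5.00444 + 0.03394) = 1/5.03838 = 0.198476

Final: 0.198476


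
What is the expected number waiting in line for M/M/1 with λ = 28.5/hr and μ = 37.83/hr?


ρ = 28.5/37.83 = 0.7534
Lq = ρ²/(1−ρ) = 0.5676/0.2466 = 2.3013

Final: 2.3013


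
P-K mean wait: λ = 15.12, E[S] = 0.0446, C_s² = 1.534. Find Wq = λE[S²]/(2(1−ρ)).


ρ = λ·E[S] = 15.12·0.0446 = 0.6744
E[S²] = E[S]²(1+C_s²) = 0.0446²·(1+1.534) = 0.005041
Wq = λ·E[S²]/(2(1−ρ)) = 15.12·0.005041/(2·0.3256) = 0.11702 hr

Final: 0.11702 hr


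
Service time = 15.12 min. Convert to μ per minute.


μ = 1/(service time) in consistent units.
1 minute = 1 min, so μ = 1/15.12 = 0.06614 per minute

Final: 0.06614 /min


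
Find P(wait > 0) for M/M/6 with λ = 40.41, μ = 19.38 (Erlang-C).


a = λ/μ = 2.0851; ρ = a/6 = 0.3475
P₀ = 0.124053 (from M/M/c formula)
C(c,a) = [a^c/(c!(1−ρ))]·P₀ = [82.18839/(720·0.6525)]·0.124053
= 0.17495·0.124053 = 0.021703

Final: 0.021703


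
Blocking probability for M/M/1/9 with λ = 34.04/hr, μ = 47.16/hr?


ρ = λ/μ = 34.04/47.16 = 0.7218
P_K = (1−ρ)ρ^K/(1−ρ^(K+1)) = (0.2782·0.053179)/(1 − 0.038385)
= 0.014795/0.961615 = 0.015385

Final: 0.015385


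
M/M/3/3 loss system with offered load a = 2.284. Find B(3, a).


B(c,a) = (a^c/c!) / Σ_{k=0}^{c} a^k/k!
a^3/3! = 1.985807
Σ terms (k=0..3): 1.00000 + 2.28400 + 2.60833 + 1.98581 = 7.878135
B = 1.985807/7.878135 = 0.252066

Final: 0.252066


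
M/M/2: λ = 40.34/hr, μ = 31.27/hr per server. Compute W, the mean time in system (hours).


a = 1.2901; ρ = 0.6450; P₀ = 0.215785
Lq = P₀·a^c·ρ/(c!(1−ρ)²) = 0.91917
Wq = Lq/λ = 0.91917/40.34 = 0.02279 hr
W = Wq + 1/μ = 0.02279 + 0.03198 = 0.05477 hr

Final: 0.05477 hr


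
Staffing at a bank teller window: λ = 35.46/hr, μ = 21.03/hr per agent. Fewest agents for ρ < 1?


Stability requires cμ > λ ⇔ c > λ/μ.
λ/μ = 35.46/21.03 = 1.6862
Minimum integer c = ⌊1.6862⌋ + 1 = 2
Check: 2·21.03 = 42.06 > 35.46, while 1·21.03 = 21.03 ≤ 35.46

Final: 2 servers


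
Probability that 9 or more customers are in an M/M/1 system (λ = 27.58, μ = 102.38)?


ρ = 27.58/102.38 = 0.2694
P(N ≥ n) = ρ^n = 0.2694^9 = 0.000007472

Final: 0.000007472


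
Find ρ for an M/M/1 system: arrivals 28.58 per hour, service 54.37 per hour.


ρ = λ/μ = 28.58/54.37 = 0.5257

Final: 0.5257


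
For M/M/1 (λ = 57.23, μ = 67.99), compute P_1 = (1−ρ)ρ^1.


ρ = 57.23/67.99 = 0.8417
P_n = (1−ρ)·ρ^n = (1 − 0.8417)·0.8417^1 = 0.1583·0.841741 = 0.133213

Final: 0.133213


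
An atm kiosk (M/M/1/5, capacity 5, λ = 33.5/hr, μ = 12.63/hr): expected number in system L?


ρ = 33.5/12.63 = 2.6524
L = ρ[1 − (K+1)ρ^K + Kρ^(K+1)] / [(1−ρ)(1−ρ^(K+1))]
Numerator: 2.6524·(1 − 6·131.282634 + 5·348.216013) = 2531.423019
Denominator: (-1.6524)·(-347.216013) = 573.744909
L = 2531.423019/573.744909 = 4.4121

Final: 4.4121


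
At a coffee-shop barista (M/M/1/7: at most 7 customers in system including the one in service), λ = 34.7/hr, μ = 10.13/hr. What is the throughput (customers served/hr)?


ρ = 3.4255; P_K = (1−ρ)ρ^7/(1−ρ^8) = 0.708107
λ_eff = λ(1 − P_K) = 34.7·(1 − 0.708107) = 34.7·0.291893 = 10.1287 /hr

Final: 10.1287 /hr


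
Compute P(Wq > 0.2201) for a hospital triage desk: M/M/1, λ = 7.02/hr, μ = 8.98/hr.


ρ = 7.02/8.98 = 0.7817
P(Wq > t) = ρ·e^{−(μ−λ)t} = 0.7817·e^{−0.4314}
= 0.7817·0.649602 = 0.507818

Final: 0.507818


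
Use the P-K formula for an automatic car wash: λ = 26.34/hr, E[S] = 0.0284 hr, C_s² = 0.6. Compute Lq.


ρ = λ·E[S] = 26.34·0.0284 = 0.7481
Lq = ρ²(1+C_s²)/(2(1−ρ)) = 0.5596·(1+0.6)/(2·0.2519)
= 0.5596·1.6000/0.5039 = 1.77686

Final: 1.77686


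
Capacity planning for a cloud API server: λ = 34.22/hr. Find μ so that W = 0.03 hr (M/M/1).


W = 1/(μ−λ) ⇒ μ − λ = 1/W = 1/0.03 = 33.3333
μ = λ + 1/W = 34.22 + 33.3333 = 67.5533 per hr

Final: 67.5533 /hr


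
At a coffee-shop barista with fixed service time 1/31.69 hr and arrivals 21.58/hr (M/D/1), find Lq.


ρ = 21.58/31.69 = 0.6810
M/D/1: Lq = ρ²/(2(1−ρ)) = 0.4637/(2·0.3190) = 0.72677

Final: 0.72677


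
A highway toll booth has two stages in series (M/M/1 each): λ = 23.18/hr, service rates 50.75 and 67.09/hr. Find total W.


Each node sees arrival rate λ = 23.18/hr (tandem ⇒ throughput preserved).
W₁ = 1/(μ₁−λ) = 1/(50.75−23.18) = 0.03627 hr
W₂ = 1/(μ₂−λ) = 1/(67.09−23.18) = 0.02277 hr
W_total = W₁ + W₂ = 0.03627 + 0.02277 = 0.05905 hr

Final: 0.05905 hr


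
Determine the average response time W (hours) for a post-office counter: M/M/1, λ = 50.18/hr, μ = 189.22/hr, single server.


W = 1/(μ−λ) = 1/(189.22 − 50.18) = 1/139.04 = 0.007192 hr

Final: 0.007192 hr


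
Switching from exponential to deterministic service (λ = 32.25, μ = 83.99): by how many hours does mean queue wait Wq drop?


ρ = 32.25/83.99 = 0.3840
Wq(M/M/1) = ρ/(μ−λ) = 0.3840/51.74 = 0.007421 hr
Wq(M/D/1) = ρ/(2(μ−λ)) = 0.003711 hr
Savings = 0.007421 − 0.003711 = 0.003711 hr

Final: 0.003711 hr


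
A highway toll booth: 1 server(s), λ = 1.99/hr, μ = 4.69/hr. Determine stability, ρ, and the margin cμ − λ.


Total capacity cμ = 1·4.69 = 4.69/hr
ρ = λ/(cμ) = 1.99/4.69 = 0.4243
Stable ⇔ ρ < 1: YES
Spare capacity = cμ − λ = 4.69 − 1.99 = 2.70/hr

Final: ρ = 0.4243; stable; margin = 2.70/hr


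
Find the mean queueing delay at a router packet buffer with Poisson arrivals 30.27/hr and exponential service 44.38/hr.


ρ = 30.27/44.38 = 0.6821
Wq = ρ/(μ−λ) = 0.6821/(44.38 − 30.27) = 0.6821/14.11 = 0.04834 hr

Final: 0.04834 hr


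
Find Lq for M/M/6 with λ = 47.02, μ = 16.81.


a = λ/μ = 2.7971; ρ = a/6 = 0.4662
P₀ = 0.060312
Lq = P₀·a^c·ρ / (c!·(1−ρ)²) = 0.060312·478.94922·0.4662/(720·0.28495)
= 0.06564

Final: 0.06564


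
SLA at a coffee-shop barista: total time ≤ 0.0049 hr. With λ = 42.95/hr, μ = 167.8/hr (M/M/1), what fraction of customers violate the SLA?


W ~ Exponential(μ−λ) for M/M/1.
μ − λ = 167.8 − 42.95 = 124.8500
P(W > t) = e^{−(μ−λ)t} = e^{−0.6118} = 0.542393

Final: 0.542393


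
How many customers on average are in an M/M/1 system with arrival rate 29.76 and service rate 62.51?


ρ = λ/μ = 29.76/62.51 = 0.4761
L = ρ/(1−ρ) = 0.4761/(1 − 0.4761) = 0.4761/0.5239 = 0.9087

Final: 0.9087


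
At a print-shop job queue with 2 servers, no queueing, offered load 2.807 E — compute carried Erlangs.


B(2,2.807) = 0.508560 (Erlang-B)
Carried load = a(1 − B) = 2.807·(1 − 0.508560) = 2.807·0.491440 = 1.3795 E

Final: 1.3795 Erlangs


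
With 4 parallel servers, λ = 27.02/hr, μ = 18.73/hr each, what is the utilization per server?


ρ = λ/(cμ) = 27.02/(4·18.73) = 27.02/74.92 = 0.3607

Final: 0.3607


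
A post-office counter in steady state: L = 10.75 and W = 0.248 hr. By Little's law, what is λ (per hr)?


λ = L/W = 10.75/0.248 = 43.3468 /hr

Final: 43.3468 /hr


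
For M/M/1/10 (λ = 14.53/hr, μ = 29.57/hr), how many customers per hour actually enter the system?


ρ = 0.4914; P_K = (1−ρ)ρ^10/(1−ρ^11) = 0.0004176
λ_eff = λ(1 − P_K) = 14.53·(1 − 0.0004176) = 14.53·0.999582 = 14.5239 /hr

Final: 14.5239 /hr


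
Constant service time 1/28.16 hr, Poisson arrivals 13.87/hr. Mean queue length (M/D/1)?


ρ = 13.87/28.16 = 0.4925
M/D/1: Lq = ρ²/(2(1−ρ)) = 0.2426/(2·0.5075) = 0.23903

Final: 0.23903


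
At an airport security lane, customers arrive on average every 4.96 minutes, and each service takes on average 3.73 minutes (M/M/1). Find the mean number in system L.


λ = 60/4.96 = 12.0968 /hr
μ = 60/3.73 = 16.0858 /hr
ρ = λ/μ = 12.0968/16.0858 = 0.7520
L = ρ/(1−ρ) = 0.7520/0.2480 = 3.0325

Final: 3.0325


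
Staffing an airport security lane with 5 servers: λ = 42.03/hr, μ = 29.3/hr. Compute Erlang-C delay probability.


a = λ/μ = 1.4345; ρ = a/5 = 0.2869
P₀ = 0.237943 (from M/M/c formula)
C(c,a) = [a^c/(c!(1−ρ))]·P₀ = [6.07378/(120·0.7131)]·0.237943
= 0.07098·0.237943 = 0.016889

Final: 0.016889


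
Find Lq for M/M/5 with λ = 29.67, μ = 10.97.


a = λ/μ = 2.7046; ρ = a/5 = 0.5409
P₀ = 0.064447
Lq = P₀·a^c·ρ / (c!·(1−ρ)²) = 0.064447·144.72868·0.5409/(120·0.21075)
= 0.19951

Final: 0.19951


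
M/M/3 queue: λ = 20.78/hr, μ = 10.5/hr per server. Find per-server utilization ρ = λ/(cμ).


ρ = λ/(cμ) = 20.78/(3·10.5) = 20.78/31.50 = 0.6597

Final: 0.6597


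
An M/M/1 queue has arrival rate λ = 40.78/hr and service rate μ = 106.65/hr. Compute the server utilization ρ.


ρ = λ/μ = 40.78/106.65 = 0.3824

Final: 0.3824


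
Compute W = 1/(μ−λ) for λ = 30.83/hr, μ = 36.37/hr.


W = 1/(μ−λ) = 1/(36.37 − 30.83) = 1/5.54 = 0.1805 hr

Final: 0.1805 hr


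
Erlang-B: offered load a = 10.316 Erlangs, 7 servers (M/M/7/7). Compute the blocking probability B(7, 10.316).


B(c,a) = (a^c/c!) / Σ_{k=0}^{c} a^k/k!
a^7/7! = 2466.884395
Σ terms (k=0..7): 1.00000 + 10.31600 + 53.20993 + 182.97121 + 471.88274 + 973.58847 + 1673.92311 + 2466.88440 = 5833.775844
B = 2466.884395/5833.775844 = 0.422862

Final: 0.422862


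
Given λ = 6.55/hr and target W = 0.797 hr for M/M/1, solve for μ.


W = 1/(μ−λ) ⇒ μ − λ = 1/W = 1/0.797 = 1.2547
μ = λ + 1/W = 6.55 + 1.2547 = 7.8047 per hr

Final: 7.8047 /hr


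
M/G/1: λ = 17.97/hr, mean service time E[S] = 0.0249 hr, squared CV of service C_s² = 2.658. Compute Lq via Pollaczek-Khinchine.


ρ = λ·E[S] = 17.97·0.0249 = 0.4475
Lq = ρ²(1+C_s²)/(2(1−ρ)) = 0.2002·(1+2.658)/(2·0.5525)
= 0.2002·3.6580/1.1051 = 0.66273

Final: 0.66273


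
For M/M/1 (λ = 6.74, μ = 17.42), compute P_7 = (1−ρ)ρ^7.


ρ = 6.74/17.42 = 0.3869
P_n = (1−ρ)·ρ^n = (1 − 0.3869)·0.3869^7 = 0.6131·0.001298 = 0.0007958

Final: 0.0007958


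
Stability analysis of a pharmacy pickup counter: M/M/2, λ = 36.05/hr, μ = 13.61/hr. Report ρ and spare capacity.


Total capacity cμ = 2·13.61 = 27.22/hr
ρ = λ/(cμ) = 36.05/27.22 = 1.3244
Stable ⇔ ρ < 1: NO
Spare capacity = cμ − λ = 27.22 − 36.05 = -8.83/hr

Final: ρ = 1.3244; unstable; margin = -8.83/hr


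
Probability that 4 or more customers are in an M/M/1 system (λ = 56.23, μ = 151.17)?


ρ = 56.23/151.17 = 0.3720
P(N ≥ n) = ρ^n = 0.3720^4 = 0.019143

Final: 0.019143


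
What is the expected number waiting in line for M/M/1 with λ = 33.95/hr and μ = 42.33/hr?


ρ = 33.95/42.33 = 0.8020
Lq = ρ²/(1−ρ) = 0.6433/0.1980 = 3.2493

Final: 3.2493


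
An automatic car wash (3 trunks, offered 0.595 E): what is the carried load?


B(3,0.595) = 0.019427 (Erlang-B)
Carried load = a(1 − B) = 0.595·(1 − 0.019427) = 0.595·0.980573 = 0.5834 E

Final: 0.5834 Erlangs


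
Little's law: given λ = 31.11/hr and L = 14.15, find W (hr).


W = L/λ = 14.15/31.11 = 0.4548 hr

Final: 0.4548 hr


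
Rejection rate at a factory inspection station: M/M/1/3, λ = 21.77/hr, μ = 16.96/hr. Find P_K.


ρ = λ/μ = 21.77/16.96 = 1.2836
P_K = (1−ρ)ρ^K/(1−ρ^(K+1)) = (-0.2836·2.114939)/(1 − 2.714753)
= -0.599815/-1.714753 = 0.349796

Final: 0.349796


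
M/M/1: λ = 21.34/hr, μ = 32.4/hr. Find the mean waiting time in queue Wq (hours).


ρ = 21.34/32.4 = 0.6586
Wq = ρ/(μ−λ) = 0.6586/(32.4 − 21.34) = 0.6586/11.06 = 0.05955 hr

Final: 0.05955 hr


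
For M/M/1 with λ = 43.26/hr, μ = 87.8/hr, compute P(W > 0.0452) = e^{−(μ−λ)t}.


W ~ Exponential(μ−λ) for M/M/1.
μ − λ = 87.8 − 43.26 = 44.5400
P(W > t) = e^{−(μ−λ)t} = e^{−2.0132} = 0.133560

Final: 0.133560


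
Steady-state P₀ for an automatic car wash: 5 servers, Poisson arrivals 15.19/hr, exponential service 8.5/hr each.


a = λ/μ = 15.19/8.5 = 1.7871; ρ = a/c = 0.3574
Σ_{k=0}^{4} a^k/k! (terms k=0..4) = 1.00000 + 1.78706 + 1.59679 + 0.95119 + 0.42496 = 5.75999
Tail: a^5/(5!(1−ρ)) = 18.22612/(120·0.6426) = 0.23636
P₀ = 1/(5.75999 + 0.23636) = 1/5.99635 = 0.166768

Final: 0.166768


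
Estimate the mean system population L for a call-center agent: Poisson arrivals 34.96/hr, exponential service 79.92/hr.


ρ = λ/μ = 34.96/79.92 = 0.4374
L = ρ/(1−ρ) = 0.4374/(1 − 0.4374) = 0.4374/0.5626 = 0.7776

Final: 0.7776


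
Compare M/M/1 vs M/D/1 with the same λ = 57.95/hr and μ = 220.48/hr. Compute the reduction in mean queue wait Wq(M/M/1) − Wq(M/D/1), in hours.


ρ = 57.95/220.48 = 0.2628
Wq(M/M/1) = ρ/(μ−λ) = 0.2628/162.53 = 0.001617 hr
Wq(M/D/1) = ρ/(2(μ−λ)) = 0.0008086 hr
Savings = 0.001617 − 0.0008086 = 0.0008086 hr

Final: 0.0008086 hr


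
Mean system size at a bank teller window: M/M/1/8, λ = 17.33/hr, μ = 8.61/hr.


ρ = 17.33/8.61 = 2.0128
L = ρ[1 − (K+1)ρ^K + Kρ^(K+1)] / [(1−ρ)(1−ρ^(K+1))]
Numerator: 2.0128·(1 − 9·269.378723 + 8·542.198986) = 3852.822069
Denominator: (-1.0128)·(-541.198986) = 548.113259
L = 3852.822069/548.113259 = 7.0292

Final: 7.0292


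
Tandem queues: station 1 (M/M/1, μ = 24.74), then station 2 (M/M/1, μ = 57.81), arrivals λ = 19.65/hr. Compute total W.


Each node sees arrival rate λ = 19.65/hr (tandem ⇒ throughput preserved).
W₁ = 1/(μ₁−λ) = 1/(24.74−19.65) = 0.19646 hr
W₂ = 1/(μ₂−λ) = 1/(57.81−19.65) = 0.02621 hr
W_total = W₁ + W₂ = 0.19646 + 0.02621 = 0.22267 hr

Final: 0.22267 hr


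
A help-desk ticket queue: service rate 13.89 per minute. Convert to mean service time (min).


Mean service time = 1/μ = 1/13.89 minute = 0.07199 minute
In minutes: 0.07199 × 1 = 0.07199 min

Final: 0.07199 min


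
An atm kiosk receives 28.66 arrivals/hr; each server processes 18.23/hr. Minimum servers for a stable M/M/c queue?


Stability requires cμ > λ ⇔ c > λ/μ.
λ/μ = 28.66/18.23 = 1.5721
Minimum integer c = ⌊1.5721⌋ + 1 = 2
Check: 2·18.23 = 36.46 > 28.66, while 1·18.23 = 18.23 ≤ 28.66

Final: 2 servers


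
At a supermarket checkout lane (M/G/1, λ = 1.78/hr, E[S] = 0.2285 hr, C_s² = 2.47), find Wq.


ρ = λ·E[S] = 1.78·0.2285 = 0.4067
E[S²] = E[S]²(1+C_s²) = 0.2285²·(1+2.47) = 0.181177
Wq = λ·E[S²]/(2(1−ρ)) = 1.78·0.181177/(2·0.5933) = 0.27179 hr

Final: 0.27179 hr


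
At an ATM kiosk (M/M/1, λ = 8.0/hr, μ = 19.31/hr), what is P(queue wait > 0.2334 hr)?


ρ = 8.0/19.31 = 0.4143
P(Wq > t) = ρ·e^{−(μ−λ)t} = 0.4143·e^{−2.6398}
= 0.4143·0.071379 = 0.029572

Final: 0.029572


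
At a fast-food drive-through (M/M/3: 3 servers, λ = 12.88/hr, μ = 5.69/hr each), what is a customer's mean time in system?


a = 2.2636; ρ = 0.7545; P₀ = 0.072987
Lq = P₀·a^c·ρ/(c!(1−ρ)²) = 1.76695
Wq = Lq/λ = 1.76695/12.88 = 0.13719 hr
W = Wq + 1/μ = 0.13719 + 0.17575 = 0.31293 hr

Final: 0.31293 hr


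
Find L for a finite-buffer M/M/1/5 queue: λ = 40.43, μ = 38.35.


ρ = 40.43/38.35 = 1.0542
L = ρ[1 − (K+1)ρ^K + Kρ^(K+1)] / [(1−ρ)(1−ρ^(K+1))]
Numerator: 1.0542·(1 − 6·1.302243 + 5·1.372873) = 0.053669
Denominator: (-0.05424)·(-0.372873) = 0.020224
L = 0.053669/0.020224 = 2.6538

Final: 2.6538


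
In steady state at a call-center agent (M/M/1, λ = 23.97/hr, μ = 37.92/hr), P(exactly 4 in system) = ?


ρ = 23.97/37.92 = 0.6321
P_n = (1−ρ)·ρ^n = (1 − 0.6321)·0.6321^4 = 0.3679·0.159661 = 0.058736

Final: 0.058736


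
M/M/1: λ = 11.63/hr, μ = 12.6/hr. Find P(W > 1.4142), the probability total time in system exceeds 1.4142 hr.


W ~ Exponential(μ−λ) for M/M/1.
μ − λ = 12.6 − 11.63 = 0.9700
P(W > t) = e^{−(μ−λ)t} = e^{−1.3718} = 0.253657

Final: 0.253657


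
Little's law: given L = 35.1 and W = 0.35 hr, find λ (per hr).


λ = L/W = 35.1/0.35 = 100.2857 /hr

Final: 100.2857 /hr


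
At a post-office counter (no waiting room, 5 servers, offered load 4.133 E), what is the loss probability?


B(c,a) = (a^c/c!) / Σ_{k=0}^{c} a^k/k!
a^5/5! = 10.049531
Σ terms (k=0..5): 1.00000 + 4.13300 + 8.54084 + 11.76644 + 12.15767 + 10.04953 = 47.647483
B = 10.049531/47.647483 = 0.210914

Final: 0.210914


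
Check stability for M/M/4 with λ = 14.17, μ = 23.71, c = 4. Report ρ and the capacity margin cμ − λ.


Total capacity cμ = 4·23.71 = 94.84/hr
ρ = λ/(cμ) = 14.17/94.84 = 0.1494
Stable ⇔ ρ < 1: YES
Spare capacity = cμ − λ = 94.84 − 14.17 = 80.67/hr

Final: ρ = 0.1494; stable; margin = 80.67/hr


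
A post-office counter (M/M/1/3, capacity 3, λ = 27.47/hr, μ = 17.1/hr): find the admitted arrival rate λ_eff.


ρ = 1.6064; P_K = (1−ρ)ρ^3/(1−ρ^4) = 0.444204
λ_eff = λ(1 − P_K) = 27.47·(1 − 0.444204) = 27.47·0.555796 = 15.2677 /hr

Final: 15.2677 /hr


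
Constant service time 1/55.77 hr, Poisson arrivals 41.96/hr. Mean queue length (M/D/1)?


ρ = 41.96/55.77 = 0.7524
M/D/1: Lq = ρ²/(2(1−ρ)) = 0.5661/(2·0.2476) = 1.14300

Final: 1.14300


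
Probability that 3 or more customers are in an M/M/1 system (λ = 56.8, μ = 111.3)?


ρ = 56.8/111.3 = 0.5103
P(N ≥ n) = ρ^n = 0.5103^3 = 0.132911

Final: 0.132911


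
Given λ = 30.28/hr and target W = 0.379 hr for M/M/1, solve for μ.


W = 1/(μ−λ) ⇒ μ − λ = 1/W = 1/0.379 = 2.6385
μ = λ + 1/W = 30.28 + 2.6385 = 32.9185 per hr

Final: 32.9185 /hr


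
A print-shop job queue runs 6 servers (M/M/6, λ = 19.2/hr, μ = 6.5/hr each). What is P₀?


a = λ/μ = 19.2/6.5 = 2.9538; ρ = a/c = 0.4923
Σ_{k=0}^{5} a^k/k! (terms k=0..5) = 1.00000 + 2.95385 + 4.36260 + 4.29549 + 3.17205 + 1.87395 = 17.65794
Tail: a^6/(6!(1−ρ)) = 664.24338/(720·0.5077) = 1.81716
P₀ = 1/(17.65794 + 1.81716) = 1/19.47510 = 0.051348

Final: 0.051348


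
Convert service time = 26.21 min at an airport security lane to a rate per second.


μ = 1/(service time) in consistent units.
1 second = 0.0166667 min, so μ = 0.0166667/26.21 = 0.0006359 per second

Final: 0.0006359 /sec


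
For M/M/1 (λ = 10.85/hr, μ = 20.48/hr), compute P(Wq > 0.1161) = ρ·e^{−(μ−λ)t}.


ρ = 10.85/20.48 = 0.5298
P(Wq > t) = ρ·e^{−(μ−λ)t} = 0.5298·e^{−1.1180}
= 0.5298·0.326919 = 0.173197

Final: 0.173197


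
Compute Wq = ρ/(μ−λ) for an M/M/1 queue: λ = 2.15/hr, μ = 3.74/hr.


ρ = 2.15/3.74 = 0.5749
Wq = ρ/(μ−λ) = 0.5749/(3.74 − 2.15) = 0.5749/1.59 = 0.3616 hr

Final: 0.3616 hr


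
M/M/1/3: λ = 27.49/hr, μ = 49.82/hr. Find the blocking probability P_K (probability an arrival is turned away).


ρ = λ/μ = 27.49/49.82 = 0.5518
P_K = (1−ρ)ρ^K/(1−ρ^(K+1)) = (0.4482·0.168001)/(1 − 0.092701)
= 0.075301/0.907299 = 0.082994

Final: 0.082994


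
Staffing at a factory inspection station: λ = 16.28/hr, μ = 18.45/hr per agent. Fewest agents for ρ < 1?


Stability requires cμ > λ ⇔ c > λ/μ.
λ/μ = 16.28/18.45 = 0.8824
Minimum integer c = ⌊0.8824⌋ + 1 = 1
Check: 1·18.45 = 18.45 > 16.28, while 0·18.45 = 0.00 ≤ 16.28

Final: 1 servers


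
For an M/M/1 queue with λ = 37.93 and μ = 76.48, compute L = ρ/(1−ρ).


ρ = λ/μ = 37.93/76.48 = 0.4959
L = ρ/(1−ρ) = 0.4959/(1 − 0.4959) = 0.4959/0.5041 = 0.9839

Final: 0.9839


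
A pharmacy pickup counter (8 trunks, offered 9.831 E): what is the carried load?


B(8,9.831) = 0.330342 (Erlang-B)
Carried load = a(1 − B) = 9.831·(1 − 0.330342) = 9.831·0.669658 = 6.5834 E

Final: 6.5834 Erlangs


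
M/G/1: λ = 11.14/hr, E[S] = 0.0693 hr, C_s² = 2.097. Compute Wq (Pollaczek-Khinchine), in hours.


ρ = λ·E[S] = 11.14·0.0693 = 0.7720
E[S²] = E[S]²(1+C_s²) = 0.0693²·(1+2.097) = 0.014873
Wq = λ·E[S²]/(2(1−ρ)) = 11.14·0.014873/(2·0.2280) = 0.36336 hr

Final: 0.36336 hr


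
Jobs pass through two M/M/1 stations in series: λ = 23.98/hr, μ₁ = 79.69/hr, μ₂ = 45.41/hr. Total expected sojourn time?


Each node sees arrival rate λ = 23.98/hr (tandem ⇒ throughput preserved).
W₁ = 1/(μ₁−λ) = 1/(79.69−23.98) = 0.01795 hr
W₂ = 1/(μ₂−λ) = 1/(45.41−23.98) = 0.04666 hr
W_total = W₁ + W₂ = 0.01795 + 0.04666 = 0.06461 hr

Final: 0.06461 hr


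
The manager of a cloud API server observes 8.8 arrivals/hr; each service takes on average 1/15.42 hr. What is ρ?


ρ = λ/μ = 8.8/15.42 = 0.5707

Final: 0.5707


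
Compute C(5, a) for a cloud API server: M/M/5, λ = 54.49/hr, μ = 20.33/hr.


a = λ/μ = 2.6803; ρ = a/5 = 0.5361
P₀ = 0.066154 (from M/M/c formula)
C(c,a) = [a^c/(c!(1−ρ))]·P₀ = [138.32387/(120·0.4639)]·0.066154
= 2.48456·0.066154 = 0.164364

Final: 0.164364


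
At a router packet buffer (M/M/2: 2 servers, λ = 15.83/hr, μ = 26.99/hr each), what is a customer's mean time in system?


a = 0.5865; ρ = 0.2933; P₀ = 0.546483
Lq = P₀·a^c·ρ/(c!(1−ρ)²) = 0.05519
Wq = Lq/λ = 0.05519/15.83 = 0.003486 hr
W = Wq + 1/μ = 0.003486 + 0.03705 = 0.04054 hr

Final: 0.04054 hr


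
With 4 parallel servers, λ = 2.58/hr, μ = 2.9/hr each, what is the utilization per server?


ρ = λ/(cμ) = 2.58/(4·2.9) = 2.58/11.60 = 0.2224

Final: 0.2224


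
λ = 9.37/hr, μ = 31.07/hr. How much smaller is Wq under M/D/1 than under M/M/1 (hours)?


ρ = 9.37/31.07 = 0.3016
Wq(M/M/1) = ρ/(μ−λ) = 0.3016/21.70 = 0.01390 hr
Wq(M/D/1) = ρ/(2(μ−λ)) = 0.006949 hr
Savings = 0.01390 − 0.006949 = 0.006949 hr

Final: 0.006949 hr


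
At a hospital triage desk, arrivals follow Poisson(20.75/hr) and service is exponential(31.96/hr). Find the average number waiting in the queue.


ρ = 20.75/31.96 = 0.6492
Lq = ρ²/(1−ρ) = 0.4215/0.3508 = 1.2018

Final: 1.2018


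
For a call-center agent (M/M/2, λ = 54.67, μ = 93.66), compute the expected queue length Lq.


a = λ/μ = 0.5837; ρ = a/2 = 0.2919
P₀ = 0.548163
Lq = P₀·a^c·ρ / (c!·(1−ρ)²) = 0.548163·0.34071·0.2919/(2·0.50147)
= 0.05435

Final: 0.05435


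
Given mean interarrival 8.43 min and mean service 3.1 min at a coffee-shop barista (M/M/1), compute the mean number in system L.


λ = 60/8.43 = 7.1174 /hr
μ = 60/3.1 = 19.3548 /hr
ρ = λ/μ = 7.1174/19.3548 = 0.3677
L = ρ/(1−ρ) = 0.3677/0.6323 = 0.5816

Final: 0.5816


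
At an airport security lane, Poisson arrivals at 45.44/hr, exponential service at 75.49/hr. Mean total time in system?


W = 1/(μ−λ) = 1/(75.49 − 45.44) = 1/30.05 = 0.03328 hr

Final: 0.03328 hr


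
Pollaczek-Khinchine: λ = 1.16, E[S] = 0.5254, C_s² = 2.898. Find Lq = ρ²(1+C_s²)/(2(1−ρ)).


ρ = λ·E[S] = 1.16·0.5254 = 0.6095
Lq = ρ²(1+C_s²)/(2(1−ρ)) = 0.3714·(1+2.898)/(2·0.3905)
= 0.3714·3.8980/0.7811 = 1.85373

Final: 1.85373


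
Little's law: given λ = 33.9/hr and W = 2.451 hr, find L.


L = λW = 33.9·2.451 = 83.0889

Final: 83.0889


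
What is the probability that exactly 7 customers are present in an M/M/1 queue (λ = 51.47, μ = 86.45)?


ρ = 51.47/86.45 = 0.5954
P_n = (1−ρ)·ρ^n = (1 − 0.5954)·0.5954^7 = 0.4046·0.026517 = 0.010729

Final: 0.010729


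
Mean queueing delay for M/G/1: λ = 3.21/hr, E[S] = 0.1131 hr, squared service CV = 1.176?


ρ = λ·E[S] = 3.21·0.1131 = 0.3631
E[S²] = E[S]²(1+C_s²) = 0.1131²·(1+1.176) = 0.027835
Wq = λ·E[S²]/(2(1−ρ)) = 3.21·0.027835/(2·0.6369) = 0.07014 hr

Final: 0.07014 hr


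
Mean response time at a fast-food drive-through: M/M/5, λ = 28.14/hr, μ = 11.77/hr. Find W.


a = 2.3908; ρ = 0.4782; P₀ = 0.089804
Lq = P₀·a^c·ρ/(c!(1−ρ)²) = 0.10265
Wq = Lq/λ = 0.10265/28.14 = 0.003648 hr
W = Wq + 1/μ = 0.003648 + 0.08496 = 0.08861 hr

Final: 0.08861 hr


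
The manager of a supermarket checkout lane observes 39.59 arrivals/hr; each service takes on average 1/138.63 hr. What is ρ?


ρ = λ/μ = 39.59/138.63 = 0.2856

Final: 0.2856


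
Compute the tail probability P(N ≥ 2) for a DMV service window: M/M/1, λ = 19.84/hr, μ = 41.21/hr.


ρ = 19.84/41.21 = 0.4814
P(N ≥ n) = ρ^n = 0.4814^2 = 0.231781

Final: 0.231781


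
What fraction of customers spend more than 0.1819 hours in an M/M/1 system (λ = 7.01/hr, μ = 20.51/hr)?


W ~ Exponential(μ−λ) for M/M/1.
μ − λ = 20.51 − 7.01 = 13.5000
P(W > t) = e^{−(μ−λ)t} = e^{−2.4557} = 0.085807

Final: 0.085807


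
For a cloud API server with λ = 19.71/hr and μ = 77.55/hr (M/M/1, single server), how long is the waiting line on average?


ρ = 19.71/77.55 = 0.2542
Lq = ρ²/(1−ρ) = 0.06460/0.7458 = 0.08661

Final: 0.08661


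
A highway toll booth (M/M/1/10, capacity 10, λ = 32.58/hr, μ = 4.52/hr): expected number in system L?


ρ = 32.58/4.52 = 7.2080
L = ρ[1 − (K+1)ρ^K + Kρ^(K+1)] / [(1−ρ)(1−ρ^(K+1))]
Numerator: 7.2080·(1 − 11·378552790.220567 + 10·2728595111.811081) = 166661623562.252930
Denominator: (-6.2080)·(-2728595110.811081) = 16939021860.477640
L = 166661623562.252930/16939021860.477640 = 9.8389

Final: 9.8389


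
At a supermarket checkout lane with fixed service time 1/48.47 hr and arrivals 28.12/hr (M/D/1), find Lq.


ρ = 28.12/48.47 = 0.5802
M/D/1: Lq = ρ²/(2(1−ρ)) = 0.3366/(2·0.4198) = 0.40083

Final: 0.40083


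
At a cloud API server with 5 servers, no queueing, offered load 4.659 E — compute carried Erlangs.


B(5,4.659) = 0.256592 (Erlang-B)
Carried load = a(1 − B) = 4.659·(1 − 0.256592) = 4.659·0.743408 = 3.4635 E

Final: 3.4635 Erlangs


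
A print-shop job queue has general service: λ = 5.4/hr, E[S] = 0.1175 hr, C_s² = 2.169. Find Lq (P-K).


ρ = λ·E[S] = 5.4·0.1175 = 0.6345
Lq = ρ²(1+C_s²)/(2(1−ρ)) = 0.4026·(1+2.169)/(2·0.3655)
= 0.4026·3.1690/0.7310 = 1.74529

Final: 1.74529


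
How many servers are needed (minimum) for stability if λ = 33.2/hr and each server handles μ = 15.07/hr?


Stability requires cμ > λ ⇔ c > λ/μ.
λ/μ = 33.2/15.07 = 2.2031
Minimum integer c = ⌊2.2031⌋ + 1 = 3
Check: 3·15.07 = 45.21 > 33.2, while 2·15.07 = 30.14 ≤ 33.2

Final: 3 servers


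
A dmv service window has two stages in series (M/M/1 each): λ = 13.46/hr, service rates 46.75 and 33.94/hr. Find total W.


Each node sees arrival rate λ = 13.46/hr (tandem ⇒ throughput preserved).
W₁ = 1/(μ₁−λ) = 1/(46.75−13.46) = 0.03004 hr
W₂ = 1/(μ₂−λ) = 1/(33.94−13.46) = 0.04883 hr
W_total = W₁ + W₂ = 0.03004 + 0.04883 = 0.07887 hr

Final: 0.07887 hr


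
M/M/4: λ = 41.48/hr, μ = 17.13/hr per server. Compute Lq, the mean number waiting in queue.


a = λ/μ = 2.4215; ρ = a/4 = 0.6054
P₀ = 0.080973
Lq = P₀·a^c·ρ / (c!·(1−ρ)²) = 0.080973·34.38156·0.6054/(24·0.15573)
= 0.45092

Final: 0.45092


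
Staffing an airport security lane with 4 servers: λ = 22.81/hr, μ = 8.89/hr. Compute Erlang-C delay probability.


a = λ/μ = 2.5658; ρ = a/4 = 0.6415
P₀ = 0.067984 (from M/M/c formula)
C(c,a) = [a^c/(c!(1−ρ))]·P₀ = [43.34052/(24·0.3585)]·0.067984
= 5.03656·0.067984 = 0.342407

Final: 0.342407
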